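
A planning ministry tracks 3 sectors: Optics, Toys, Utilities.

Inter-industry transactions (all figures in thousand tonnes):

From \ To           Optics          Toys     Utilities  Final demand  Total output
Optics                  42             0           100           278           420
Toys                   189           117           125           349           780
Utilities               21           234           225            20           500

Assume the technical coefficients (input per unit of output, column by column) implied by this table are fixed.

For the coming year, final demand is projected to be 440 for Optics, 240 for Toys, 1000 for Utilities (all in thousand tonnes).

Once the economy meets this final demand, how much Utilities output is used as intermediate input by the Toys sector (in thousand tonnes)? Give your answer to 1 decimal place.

z_32 = 515.3

Technical coefficients a_ij = z_ij / X_j:
  a_11 = 42/420 = 0.10, a_21 = 189/420 = 0.45, a_31 = 21/420 = 0.05
  a_12 = 0/780 = 0.00, a_22 = 117/780 = 0.15, a_32 = 234/780 = 0.30
  a_13 = 100/500 = 0.20, a_23 = 125/500 = 0.25, a_33 = 225/500 = 0.45
I − A =
  [   0.90     0.00    -0.20]
  [  -0.45     0.85    -0.25]
  [  -0.05    -0.30     0.55]
Cofactors of I−A, C_ij = (−1)^(i+j)·(minor ij) (rows/columns in the sector order above):
  C_11 = (0.85)(0.55) − (-0.25)(-0.30) = 0.3925
  C_12 = −[(-0.45)(0.55) − (-0.25)(-0.05)] = 0.2600
  C_13 = (-0.45)(-0.30) − (0.85)(-0.05) = 0.1775
  C_21 = −[(0.00)(0.55) − (-0.20)(-0.30)] = 0.0600
  C_22 = (0.90)(0.55) − (-0.20)(-0.05) = 0.4850
  C_23 = −[(0.90)(-0.30) − (0.00)(-0.05)] = 0.2700
  C_31 = (0.00)(-0.25) − (-0.20)(0.85) = 0.1700
  C_32 = −[(0.90)(-0.25) − (-0.20)(-0.45)] = 0.3150
  C_33 = (0.90)(0.85) − (0.00)(-0.45) = 0.7650
det(I−A) = Σ_j (I−A)_1j·C_1j = (0.90)(0.3925) + (0.00)(0.2600) + (-0.20)(0.1775) = 0.31775
adj(I−A) = Cᵀ =
  [ 0.3925   0.0600   0.1700]
  [ 0.2600   0.4850   0.3150]
  [ 0.1775   0.2700   0.7650]
(I − A)⁻¹ = adj(I−A) / det(I−A) ≈
  [   1.2352     0.1888     0.5350]
  [   0.8183     1.5264     0.9913]
  [   0.5586     0.8497     2.4076]
First solve x = (I − A)⁻¹ d = adj(I−A)·d / det(I−A); in particular x_2 = (0.2600·440 + 0.4850·240 + 0.3150·1000) / 0.31775 = 545.80 / 0.31775 ≈ 1717.703.
Intermediate flow from 3 to 2: z_32 = a_32 · x_2 = 0.30 × 545.80 / 0.31775 = 163.74 / 0.31775 ≈ 515.3.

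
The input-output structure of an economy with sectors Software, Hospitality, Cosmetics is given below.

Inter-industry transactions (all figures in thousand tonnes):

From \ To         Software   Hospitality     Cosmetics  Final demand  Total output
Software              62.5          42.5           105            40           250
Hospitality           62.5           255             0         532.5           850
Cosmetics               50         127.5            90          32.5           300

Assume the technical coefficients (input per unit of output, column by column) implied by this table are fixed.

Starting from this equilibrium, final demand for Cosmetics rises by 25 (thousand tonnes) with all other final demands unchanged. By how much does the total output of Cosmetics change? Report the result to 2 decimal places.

Δx_3 = 43.19

Technical coefficients a_ij = z_ij / X_j:
  a_11 = 62.5/250 = 0.25, a_21 = 62.5/250 = 0.25, a_31 = 50/250 = 0.20
  a_12 = 42.5/850 = 0.05, a_22 = 255/850 = 0.30, a_32 = 127.5/850 = 0.15
  a_13 = 105/300 = 0.35, a_23 = 0/300 = 0.00, a_33 = 90/300 = 0.30
I − A =
  [   0.75    -0.05    -0.35]
  [  -0.25     0.70     0.00]
  [  -0.20    -0.15     0.70]
Cofactors of I−A, C_ij = (−1)^(i+j)·(minor ij) (rows/columns in the sector order above):
  C_11 = (0.70)(0.70) − (0.00)(-0.15) = 0.4900
  C_12 = −[(-0.25)(0.70) − (0.00)(-0.20)] = 0.1750
  C_13 = (-0.25)(-0.15) − (0.70)(-0.20) = 0.1775
  C_21 = −[(-0.05)(0.70) − (-0.35)(-0.15)] = 0.0875
  C_22 = (0.75)(0.70) − (-0.35)(-0.20) = 0.4550
  C_23 = −[(0.75)(-0.15) − (-0.05)(-0.20)] = 0.1225
  C_31 = (-0.05)(0.00) − (-0.35)(0.70) = 0.2450
  C_32 = −[(0.75)(0.00) − (-0.35)(-0.25)] = 0.0875
  C_33 = (0.75)(0.70) − (-0.05)(-0.25) = 0.5125
det(I−A) = Σ_j (I−A)_1j·C_1j = (0.75)(0.4900) + (-0.05)(0.1750) + (-0.35)(0.1775) = 0.296625
adj(I−A) = Cᵀ =
  [ 0.4900   0.0875   0.2450]
  [ 0.1750   0.4550   0.0875]
  [ 0.1775   0.1225   0.5125]
(I − A)⁻¹ = adj(I−A) / det(I−A) ≈
  [   1.6519     0.2950     0.8260]
  [   0.5900     1.5339     0.2950]
  [   0.5984     0.4130     1.7278]
Δx = (I − A)⁻¹ Δd with Δd having +25 in the Cosmetics component and 0 elsewhere.
So Δx_3 = L_33 · (+25), where L_33 = adj(I−A)_33 / det(I−A) = 0.5125 / 0.296625.
Δx_3 = 0.5125 × (+25) / 0.296625 = 12.8125 / 0.296625 ≈ 43.19.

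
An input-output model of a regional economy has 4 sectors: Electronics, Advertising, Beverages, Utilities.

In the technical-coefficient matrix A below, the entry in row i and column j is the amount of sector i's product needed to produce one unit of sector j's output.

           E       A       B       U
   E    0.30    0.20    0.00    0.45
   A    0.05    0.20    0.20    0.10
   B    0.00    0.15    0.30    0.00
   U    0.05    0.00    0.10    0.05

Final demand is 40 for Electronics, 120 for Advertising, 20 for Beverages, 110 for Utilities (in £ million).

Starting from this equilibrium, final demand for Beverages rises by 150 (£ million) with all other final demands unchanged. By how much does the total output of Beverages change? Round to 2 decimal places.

I − A =
  [   0.70    -0.20     0.00    -0.45]
  [  -0.05     0.80    -0.20    -0.10]
  [   0.00    -0.15     0.70     0.00]
  [  -0.05     0.00    -0.10     0.95]
Compute the cofactors C_ij = (−1)^(i+j)·(3×3 minor ij) of I−A; the adjugate is their transpose:
adj(I−A) = Cᵀ =
  [ 0.502000   0.139750   0.076000   0.252500]
  [ 0.036750   0.449750   0.137750   0.064750]
  [ 0.007875   0.096375   0.503500   0.013875]
  [ 0.027250   0.017500   0.057000   0.364000]
det(I−A) = Σ_j (I−A)_1j·C_1j = (0.70)(0.502000) + (-0.20)(0.036750) + (0.00)(0.007875) + (-0.45)(0.027250) = 0.3317875
(I − A)⁻¹ = adj(I−A) / det(I−A) ≈
  [   1.5130     0.4212     0.2291     0.7610]
  [   0.1108     1.3555     0.4152     0.1952]
  [   0.0237     0.2905     1.5175     0.0418]
  [   0.0821     0.0527     0.1718     1.0971]
Δx = (I − A)⁻¹ Δd with Δd having +150 in the Beverages component and 0 elsewhere.
So Δx_B = L_BB · (+150), where L_BB = adj(I−A)_BB / det(I−A) = 0.503500 / 0.3317875.
Δx_B = 0.503500 × (+150) / 0.3317875 = 75.525 / 0.3317875 ≈ 227.63.

Δx_B = 227.63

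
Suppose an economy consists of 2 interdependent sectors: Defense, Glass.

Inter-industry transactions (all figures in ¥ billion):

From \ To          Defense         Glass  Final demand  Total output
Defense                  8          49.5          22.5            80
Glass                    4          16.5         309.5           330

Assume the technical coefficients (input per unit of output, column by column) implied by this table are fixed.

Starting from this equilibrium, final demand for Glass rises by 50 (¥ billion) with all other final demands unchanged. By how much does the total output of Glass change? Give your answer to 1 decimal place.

Δx_2 = 53.1

Technical coefficients a_ij = z_ij / X_j:
  a_11 = 8/80 = 0.10, a_21 = 4/80 = 0.05
  a_12 = 49.5/330 = 0.15, a_22 = 16.5/330 = 0.05
I − A =
  [   0.90    -0.15]
  [  -0.05     0.95]
det(I−A) = (0.90)(0.95) − (-0.15)(-0.05) = 0.8475
adj(I−A) = [[0.95, 0.15], [0.05, 0.90]]
(I − A)⁻¹ = adj(I−A) / det(I−A) ≈
  [   1.1209     0.1770]
  [   0.0590     1.0619]
Δx = (I − A)⁻¹ Δd with Δd having +50 in the Glass component and 0 elsewhere.
So Δx_2 = L_22 · (+50), where L_22 = adj(I−A)_22 / det(I−A) = 0.90 / 0.8475.
Δx_2 = 0.90 × (+50) / 0.8475 = 45.00 / 0.8475 ≈ 53.1.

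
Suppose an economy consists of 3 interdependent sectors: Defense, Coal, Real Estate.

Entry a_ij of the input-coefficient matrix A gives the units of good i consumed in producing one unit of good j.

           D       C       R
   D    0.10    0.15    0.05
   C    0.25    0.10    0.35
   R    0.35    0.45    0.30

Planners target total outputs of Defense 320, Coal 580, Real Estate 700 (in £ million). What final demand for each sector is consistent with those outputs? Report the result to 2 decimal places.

d_D = 166.00, d_C = 197.00, d_R = 117.00

I − A =
  [   0.90    -0.15    -0.05]
  [  -0.25     0.90    -0.35]
  [  -0.35    -0.45     0.70]
d = (I − A) x:
  d_D = (+0.90)·320 + (-0.15)·580 + (-0.05)·700 = 166.00
  d_C = (-0.25)·320 + (+0.90)·580 + (-0.35)·700 = 197.00
  d_R = (-0.35)·320 + (-0.45)·580 + (+0.70)·700 = 117.00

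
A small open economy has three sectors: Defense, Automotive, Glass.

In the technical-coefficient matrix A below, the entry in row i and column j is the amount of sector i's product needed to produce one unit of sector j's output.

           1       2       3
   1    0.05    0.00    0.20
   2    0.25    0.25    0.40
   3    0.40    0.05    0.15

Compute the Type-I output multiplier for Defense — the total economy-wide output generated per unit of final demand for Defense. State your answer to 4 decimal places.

m_1 = 2.4851

I − A =
  [   0.95     0.00    -0.20]
  [  -0.25     0.75    -0.40]
  [  -0.40    -0.05     0.85]
Cofactors of I−A, C_ij = (−1)^(i+j)·(minor ij) (rows/columns in the sector order above):
  C_11 = (0.75)(0.85) − (-0.40)(-0.05) = 0.6175
  C_12 = −[(-0.25)(0.85) − (-0.40)(-0.40)] = 0.3725
  C_13 = (-0.25)(-0.05) − (0.75)(-0.40) = 0.3125
  C_21 = −[(0.00)(0.85) − (-0.20)(-0.05)] = 0.0100
  C_22 = (0.95)(0.85) − (-0.20)(-0.40) = 0.7275
  C_23 = −[(0.95)(-0.05) − (0.00)(-0.40)] = 0.0475
  C_31 = (0.00)(-0.40) − (-0.20)(0.75) = 0.1500
  C_32 = −[(0.95)(-0.40) − (-0.20)(-0.25)] = 0.4300
  C_33 = (0.95)(0.75) − (0.00)(-0.25) = 0.7125
det(I−A) = Σ_j (I−A)_1j·C_1j = (0.95)(0.6175) + (0.00)(0.3725) + (-0.20)(0.3125) = 0.524125
adj(I−A) = Cᵀ =
  [ 0.6175   0.0100   0.1500]
  [ 0.3725   0.7275   0.4300]
  [ 0.3125   0.0475   0.7125]
(I − A)⁻¹ = adj(I−A) / det(I−A) ≈
  [   1.17815     0.01908     0.28619]
  [   0.71071     1.38803     0.82041]
  [   0.59623     0.09063     1.35941]
The output multiplier for sector j is the column-j sum of the Leontief inverse (I − A)⁻¹ = adj(I−A) / det(I−A).
Column 1 of adj(I−A): (0.6175, 0.3725, 0.3125); det(I−A) = 0.524125.
m_1 = (0.6175 + 0.3725 + 0.3125) / 0.524125 = 1.3025 / 0.524125 ≈ 2.4851.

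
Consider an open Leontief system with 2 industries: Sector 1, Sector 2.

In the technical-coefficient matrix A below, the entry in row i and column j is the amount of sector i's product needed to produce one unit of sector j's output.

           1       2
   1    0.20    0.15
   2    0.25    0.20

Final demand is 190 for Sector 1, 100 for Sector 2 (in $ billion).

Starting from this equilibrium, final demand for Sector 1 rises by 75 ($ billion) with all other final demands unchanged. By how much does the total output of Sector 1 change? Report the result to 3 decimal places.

I − A =
  [   0.80    -0.15]
  [  -0.25     0.80]
det(I−A) = (0.80)(0.80) − (-0.15)(-0.25) = 0.6025
adj(I−A) = [[0.80, 0.15], [0.25, 0.80]]
(I − A)⁻¹ = adj(I−A) / det(I−A) ≈
  [   1.3278     0.2490]
  [   0.4149     1.3278]
Δx = (I − A)⁻¹ Δd with Δd having +75 in the Sector 1 component and 0 elsewhere.
So Δx_1 = L_11 · (+75), where L_11 = adj(I−A)_11 / det(I−A) = 0.80 / 0.6025.
Δx_1 = 0.80 × (+75) / 0.6025 = 60.00 / 0.6025 ≈ 99.585.

Δx_1 = 99.585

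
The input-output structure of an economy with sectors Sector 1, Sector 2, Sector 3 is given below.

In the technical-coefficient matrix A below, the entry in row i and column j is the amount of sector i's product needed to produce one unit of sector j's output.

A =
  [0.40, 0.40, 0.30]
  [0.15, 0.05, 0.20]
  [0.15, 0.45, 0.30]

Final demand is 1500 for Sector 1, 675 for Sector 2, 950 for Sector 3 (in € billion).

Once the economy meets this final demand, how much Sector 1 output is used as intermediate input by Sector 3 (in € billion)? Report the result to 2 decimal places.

z_13 = 1345.07

I − A =
  [   0.60    -0.40    -0.30]
  [  -0.15     0.95    -0.20]
  [  -0.15    -0.45     0.70]
Cofactors of I−A, C_ij = (−1)^(i+j)·(minor ij) (rows/columns in the sector order above):
  C_11 = (0.95)(0.70) − (-0.20)(-0.45) = 0.5750
  C_12 = −[(-0.15)(0.70) − (-0.20)(-0.15)] = 0.1350
  C_13 = (-0.15)(-0.45) − (0.95)(-0.15) = 0.2100
  C_21 = −[(-0.40)(0.70) − (-0.30)(-0.45)] = 0.4150
  C_22 = (0.60)(0.70) − (-0.30)(-0.15) = 0.3750
  C_23 = −[(0.60)(-0.45) − (-0.40)(-0.15)] = 0.3300
  C_31 = (-0.40)(-0.20) − (-0.30)(0.95) = 0.3650
  C_32 = −[(0.60)(-0.20) − (-0.30)(-0.15)] = 0.1650
  C_33 = (0.60)(0.95) − (-0.40)(-0.15) = 0.5100
det(I−A) = Σ_j (I−A)_1j·C_1j = (0.60)(0.5750) + (-0.40)(0.1350) + (-0.30)(0.2100) = 0.2280
adj(I−A) = Cᵀ =
  [ 0.5750   0.4150   0.3650]
  [ 0.1350   0.3750   0.1650]
  [ 0.2100   0.3300   0.5100]
(I − A)⁻¹ = adj(I−A) / det(I−A) ≈
  [   2.5219     1.8202     1.6009]
  [   0.5921     1.6447     0.7237]
  [   0.9211     1.4474     2.2368]
First solve x = (I − A)⁻¹ d = adj(I−A)·d / det(I−A); in particular x_3 = (0.2100·1500 + 0.3300·675 + 0.5100·950) / 0.2280 = 1022.25 / 0.2280 ≈ 4483.5526.
Intermediate flow from 1 to 3: z_13 = a_13 · x_3 = 0.30 × 1022.25 / 0.2280 = 306.675 / 0.2280 ≈ 1345.07.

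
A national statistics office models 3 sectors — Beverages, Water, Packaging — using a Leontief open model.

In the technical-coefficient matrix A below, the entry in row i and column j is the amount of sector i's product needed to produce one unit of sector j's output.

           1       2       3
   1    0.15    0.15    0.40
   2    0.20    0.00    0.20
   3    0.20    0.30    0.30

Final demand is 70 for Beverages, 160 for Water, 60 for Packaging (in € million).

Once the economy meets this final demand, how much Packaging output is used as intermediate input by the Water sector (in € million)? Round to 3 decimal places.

I − A =
  [   0.85    -0.15    -0.40]
  [  -0.20     1.00    -0.20]
  [  -0.20    -0.30     0.70]
Cofactors of I−A, C_ij = (−1)^(i+j)·(minor ij) (rows/columns in the sector order above):
  C_11 = (1.00)(0.70) − (-0.20)(-0.30) = 0.6400
  C_12 = −[(-0.20)(0.70) − (-0.20)(-0.20)] = 0.1800
  C_13 = (-0.20)(-0.30) − (1.00)(-0.20) = 0.2600
  C_21 = −[(-0.15)(0.70) − (-0.40)(-0.30)] = 0.2250
  C_22 = (0.85)(0.70) − (-0.40)(-0.20) = 0.5150
  C_23 = −[(0.85)(-0.30) − (-0.15)(-0.20)] = 0.2850
  C_31 = (-0.15)(-0.20) − (-0.40)(1.00) = 0.4300
  C_32 = −[(0.85)(-0.20) − (-0.40)(-0.20)] = 0.2500
  C_33 = (0.85)(1.00) − (-0.15)(-0.20) = 0.8200
det(I−A) = Σ_j (I−A)_1j·C_1j = (0.85)(0.6400) + (-0.15)(0.1800) + (-0.40)(0.2600) = 0.4130
adj(I−A) = Cᵀ =
  [ 0.6400   0.2250   0.4300]
  [ 0.1800   0.5150   0.2500]
  [ 0.2600   0.2850   0.8200]
(I − A)⁻¹ = adj(I−A) / det(I−A) ≈
  [   1.5496     0.5448     1.0412]
  [   0.4358     1.2470     0.6053]
  [   0.6295     0.6901     1.9855]
First solve x = (I − A)⁻¹ d = adj(I−A)·d / det(I−A); in particular x_2 = (0.1800·70 + 0.5150·160 + 0.2500·60) / 0.4130 = 110.00 / 0.4130 ≈ 266.34383.
Intermediate flow from 3 to 2: z_32 = a_32 · x_2 = 0.30 × 110.00 / 0.4130 = 33.00 / 0.4130 ≈ 79.903.

z_32 = 79.903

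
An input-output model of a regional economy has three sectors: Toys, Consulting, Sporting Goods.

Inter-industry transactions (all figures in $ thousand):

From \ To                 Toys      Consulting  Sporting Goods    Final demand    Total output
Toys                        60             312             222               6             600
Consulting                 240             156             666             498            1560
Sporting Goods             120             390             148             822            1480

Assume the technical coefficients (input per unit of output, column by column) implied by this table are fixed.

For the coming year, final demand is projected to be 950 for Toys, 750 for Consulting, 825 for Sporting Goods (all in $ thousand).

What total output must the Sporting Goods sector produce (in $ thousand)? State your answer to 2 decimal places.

Technical coefficients a_ij = z_ij / X_j:
  a_11 = 60/600 = 0.10, a_21 = 240/600 = 0.40, a_31 = 120/600 = 0.20
  a_12 = 312/1560 = 0.20, a_22 = 156/1560 = 0.10, a_32 = 390/1560 = 0.25
  a_13 = 222/1480 = 0.15, a_23 = 666/1480 = 0.45, a_33 = 148/1480 = 0.10
I − A =
  [   0.90    -0.20    -0.15]
  [  -0.40     0.90    -0.45]
  [  -0.20    -0.25     0.90]
Cofactors of I−A, C_ij = (−1)^(i+j)·(minor ij) (rows/columns in the sector order above):
  C_11 = (0.90)(0.90) − (-0.45)(-0.25) = 0.6975
  C_12 = −[(-0.40)(0.90) − (-0.45)(-0.20)] = 0.4500
  C_13 = (-0.40)(-0.25) − (0.90)(-0.20) = 0.2800
  C_21 = −[(-0.20)(0.90) − (-0.15)(-0.25)] = 0.2175
  C_22 = (0.90)(0.90) − (-0.15)(-0.20) = 0.7800
  C_23 = −[(0.90)(-0.25) − (-0.20)(-0.20)] = 0.2650
  C_31 = (-0.20)(-0.45) − (-0.15)(0.90) = 0.2250
  C_32 = −[(0.90)(-0.45) − (-0.15)(-0.40)] = 0.4650
  C_33 = (0.90)(0.90) − (-0.20)(-0.40) = 0.7300
det(I−A) = Σ_j (I−A)_1j·C_1j = (0.90)(0.6975) + (-0.20)(0.4500) + (-0.15)(0.2800) = 0.49575
adj(I−A) = Cᵀ =
  [ 0.6975   0.2175   0.2250]
  [ 0.4500   0.7800   0.4650]
  [ 0.2800   0.2650   0.7300]
(I − A)⁻¹ = adj(I−A) / det(I−A) ≈
  [   1.4070     0.4387     0.4539]
  [   0.9077     1.5734     0.9380]
  [   0.5648     0.5345     1.4725]
x = (I − A)⁻¹ d = adj(I−A)·d / det(I−A), with det(I−A) = 0.49575:
  x_1 = (0.6975·950 + 0.2175·750 + 0.2250·825) / 0.49575 = 1011.375 / 0.49575 ≈ 2040.09
  x_2 = (0.4500·950 + 0.7800·750 + 0.4650·825) / 0.49575 = 1396.125 / 0.49575 ≈ 2816.19
  x_3 = (0.2800·950 + 0.2650·750 + 0.7300·825) / 0.49575 = 1067.00 / 0.49575 ≈ 2152.29

x_3 = 2152.29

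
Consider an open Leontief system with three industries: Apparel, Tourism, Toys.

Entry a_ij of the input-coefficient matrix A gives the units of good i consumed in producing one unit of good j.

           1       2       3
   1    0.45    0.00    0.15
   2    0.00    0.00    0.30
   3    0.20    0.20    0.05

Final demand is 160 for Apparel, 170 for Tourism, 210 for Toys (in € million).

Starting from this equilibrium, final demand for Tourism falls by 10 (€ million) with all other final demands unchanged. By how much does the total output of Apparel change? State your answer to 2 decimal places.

Δx_1 = -0.65

I − A =
  [   0.55     0.00    -0.15]
  [   0.00     1.00    -0.30]
  [  -0.20    -0.20     0.95]
Cofactors of I−A, C_ij = (−1)^(i+j)·(minor ij) (rows/columns in the sector order above):
  C_11 = (1.00)(0.95) − (-0.30)(-0.20) = 0.8900
  C_12 = −[(0.00)(0.95) − (-0.30)(-0.20)] = 0.0600
  C_13 = (0.00)(-0.20) − (1.00)(-0.20) = 0.2000
  C_21 = −[(0.00)(0.95) − (-0.15)(-0.20)] = 0.0300
  C_22 = (0.55)(0.95) − (-0.15)(-0.20) = 0.4925
  C_23 = −[(0.55)(-0.20) − (0.00)(-0.20)] = 0.1100
  C_31 = (0.00)(-0.30) − (-0.15)(1.00) = 0.1500
  C_32 = −[(0.55)(-0.30) − (-0.15)(0.00)] = 0.1650
  C_33 = (0.55)(1.00) − (0.00)(0.00) = 0.5500
det(I−A) = Σ_j (I−A)_1j·C_1j = (0.55)(0.8900) + (0.00)(0.0600) + (-0.15)(0.2000) = 0.4595
adj(I−A) = Cᵀ =
  [ 0.8900   0.0300   0.1500]
  [ 0.0600   0.4925   0.1650]
  [ 0.2000   0.1100   0.5500]
(I − A)⁻¹ = adj(I−A) / det(I−A) ≈
  [   1.9369     0.0653     0.3264]
  [   0.1306     1.0718     0.3591]
  [   0.4353     0.2394     1.1970]
Δx = (I − A)⁻¹ Δd with Δd having -10 in the Tourism component and 0 elsewhere.
So Δx_1 = L_12 · (-10), where L_12 = adj(I−A)_12 / det(I−A) = 0.0300 / 0.4595.
Δx_1 = 0.0300 × (-10) / 0.4595 = -0.30 / 0.4595 ≈ -0.65.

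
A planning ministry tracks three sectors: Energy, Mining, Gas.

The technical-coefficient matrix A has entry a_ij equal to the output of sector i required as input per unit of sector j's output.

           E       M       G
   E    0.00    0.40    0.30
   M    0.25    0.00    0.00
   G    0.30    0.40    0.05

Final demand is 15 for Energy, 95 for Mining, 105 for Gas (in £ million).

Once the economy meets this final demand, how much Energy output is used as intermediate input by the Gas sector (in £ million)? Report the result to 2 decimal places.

z_EG = 61.18

I − A =
  [   1.00    -0.40    -0.30]
  [  -0.25     1.00     0.00]
  [  -0.30    -0.40     0.95]
Cofactors of I−A, C_ij = (−1)^(i+j)·(minor ij) (rows/columns in the sector order above):
  C_11 = (1.00)(0.95) − (0.00)(-0.40) = 0.9500
  C_12 = −[(-0.25)(0.95) − (0.00)(-0.30)] = 0.2375
  C_13 = (-0.25)(-0.40) − (1.00)(-0.30) = 0.4000
  C_21 = −[(-0.40)(0.95) − (-0.30)(-0.40)] = 0.5000
  C_22 = (1.00)(0.95) − (-0.30)(-0.30) = 0.8600
  C_23 = −[(1.00)(-0.40) − (-0.40)(-0.30)] = 0.5200
  C_31 = (-0.40)(0.00) − (-0.30)(1.00) = 0.3000
  C_32 = −[(1.00)(0.00) − (-0.30)(-0.25)] = 0.0750
  C_33 = (1.00)(1.00) − (-0.40)(-0.25) = 0.9000
det(I−A) = Σ_j (I−A)_1j·C_1j = (1.00)(0.9500) + (-0.40)(0.2375) + (-0.30)(0.4000) = 0.7350
adj(I−A) = Cᵀ =
  [ 0.9500   0.5000   0.3000]
  [ 0.2375   0.8600   0.0750]
  [ 0.4000   0.5200   0.9000]
(I − A)⁻¹ = adj(I−A) / det(I−A) ≈
  [   1.2925     0.6803     0.4082]
  [   0.3231     1.1701     0.1020]
  [   0.5442     0.7075     1.2245]
First solve x = (I − A)⁻¹ d = adj(I−A)·d / det(I−A); in particular x_G = (0.4000·15 + 0.5200·95 + 0.9000·105) / 0.7350 = 149.90 / 0.7350 ≈ 203.9456.
Intermediate flow from E to G: z_EG = a_EG · x_G = 0.30 × 149.90 / 0.7350 = 44.97 / 0.7350 ≈ 61.18.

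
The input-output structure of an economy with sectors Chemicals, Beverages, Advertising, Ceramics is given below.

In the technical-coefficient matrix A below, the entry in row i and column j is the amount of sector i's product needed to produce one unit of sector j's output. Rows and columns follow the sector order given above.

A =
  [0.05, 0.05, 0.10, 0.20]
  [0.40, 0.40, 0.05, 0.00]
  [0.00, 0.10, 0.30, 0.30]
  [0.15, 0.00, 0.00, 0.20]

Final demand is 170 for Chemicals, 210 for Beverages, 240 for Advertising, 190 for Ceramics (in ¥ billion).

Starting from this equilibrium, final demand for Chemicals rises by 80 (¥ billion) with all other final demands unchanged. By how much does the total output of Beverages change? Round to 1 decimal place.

I − A =
  [   0.95    -0.05    -0.10    -0.20]
  [  -0.40     0.60    -0.05     0.00]
  [   0.00    -0.10     0.70    -0.30]
  [  -0.15     0.00     0.00     0.80]
Compute the cofactors C_ij = (−1)^(i+j)·(3×3 minor ij) of I−A; the adjugate is their transpose:
adj(I−A) = Cᵀ =
  [ 0.332000   0.036000   0.050000   0.101750]
  [ 0.226250   0.506500   0.068500   0.082250]
  [ 0.059000   0.075250   0.422000   0.173000]
  [ 0.062250   0.006750   0.009375   0.376250]
det(I−A) = Σ_j (I−A)_1j·C_1j = (0.95)(0.332000) + (-0.05)(0.226250) + (-0.10)(0.059000) + (-0.20)(0.062250) = 0.2857375
(I − A)⁻¹ = adj(I−A) / det(I−A) ≈
  [   1.1619     0.1260     0.1750     0.3561]
  [   0.7918     1.7726     0.2397     0.2879]
  [   0.2065     0.2634     1.4769     0.6055]
  [   0.2179     0.0236     0.0328     1.3168]
Δx = (I − A)⁻¹ Δd with Δd having +80 in the Chemicals component and 0 elsewhere.
So Δx_2 = L_21 · (+80), where L_21 = adj(I−A)_21 / det(I−A) = 0.226250 / 0.2857375.
Δx_2 = 0.226250 × (+80) / 0.2857375 = 18.10 / 0.2857375 ≈ 63.3.

Δx_2 = 63.3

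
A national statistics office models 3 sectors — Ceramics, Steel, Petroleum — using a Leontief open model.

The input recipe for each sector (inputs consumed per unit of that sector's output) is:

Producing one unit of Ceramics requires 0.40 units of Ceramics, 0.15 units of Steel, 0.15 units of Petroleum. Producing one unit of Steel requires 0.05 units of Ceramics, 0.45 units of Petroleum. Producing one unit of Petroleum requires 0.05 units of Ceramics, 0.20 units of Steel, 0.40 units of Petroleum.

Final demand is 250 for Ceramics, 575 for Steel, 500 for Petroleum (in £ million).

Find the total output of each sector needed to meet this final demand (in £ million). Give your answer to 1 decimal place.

x_C = 649.2, x_S = 1025.3, x_P = 1764.6

I − A =
  [   0.60    -0.05    -0.05]
  [  -0.15     1.00    -0.20]
  [  -0.15    -0.45     0.60]
Cofactors of I−A, C_ij = (−1)^(i+j)·(minor ij) (rows/columns in the sector order above):
  C_11 = (1.00)(0.60) − (-0.20)(-0.45) = 0.5100
  C_12 = −[(-0.15)(0.60) − (-0.20)(-0.15)] = 0.1200
  C_13 = (-0.15)(-0.45) − (1.00)(-0.15) = 0.2175
  C_21 = −[(-0.05)(0.60) − (-0.05)(-0.45)] = 0.0525
  C_22 = (0.60)(0.60) − (-0.05)(-0.15) = 0.3525
  C_23 = −[(0.60)(-0.45) − (-0.05)(-0.15)] = 0.2775
  C_31 = (-0.05)(-0.20) − (-0.05)(1.00) = 0.0600
  C_32 = −[(0.60)(-0.20) − (-0.05)(-0.15)] = 0.1275
  C_33 = (0.60)(1.00) − (-0.05)(-0.15) = 0.5925
det(I−A) = Σ_j (I−A)_1j·C_1j = (0.60)(0.5100) + (-0.05)(0.1200) + (-0.05)(0.2175) = 0.289125
adj(I−A) = Cᵀ =
  [ 0.5100   0.0525   0.0600]
  [ 0.1200   0.3525   0.1275]
  [ 0.2175   0.2775   0.5925]
(I − A)⁻¹ = adj(I−A) / det(I−A) ≈
  [   1.7639     0.1816     0.2075]
  [   0.4150     1.2192     0.4410]
  [   0.7523     0.9598     2.0493]
x = (I − A)⁻¹ d = adj(I−A)·d / det(I−A), with det(I−A) = 0.289125:
  x_C = (0.5100·250 + 0.0525·575 + 0.0600·500) / 0.289125 = 187.6875 / 0.289125 ≈ 649.2
  x_S = (0.1200·250 + 0.3525·575 + 0.1275·500) / 0.289125 = 296.4375 / 0.289125 ≈ 1025.3
  x_P = (0.2175·250 + 0.2775·575 + 0.5925·500) / 0.289125 = 510.1875 / 0.289125 ≈ 1764.6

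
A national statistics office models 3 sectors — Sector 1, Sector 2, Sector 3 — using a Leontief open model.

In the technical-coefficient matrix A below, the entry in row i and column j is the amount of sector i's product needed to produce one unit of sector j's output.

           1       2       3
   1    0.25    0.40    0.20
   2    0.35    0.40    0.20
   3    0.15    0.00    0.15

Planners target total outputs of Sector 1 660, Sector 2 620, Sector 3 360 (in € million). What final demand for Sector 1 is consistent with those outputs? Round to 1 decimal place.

I − A =
  [   0.75    -0.40    -0.20]
  [  -0.35     0.60    -0.20]
  [  -0.15     0.00     0.85]
d = (I − A) x:
  d_1 = (+0.75)·660 + (-0.40)·620 + (-0.20)·360 = 175.0
  d_2 = (-0.35)·660 + (+0.60)·620 + (-0.20)·360 = 69.0
  d_3 = (-0.15)·660 + (+0.00)·620 + (+0.85)·360 = 207.0

d_1 = 175.0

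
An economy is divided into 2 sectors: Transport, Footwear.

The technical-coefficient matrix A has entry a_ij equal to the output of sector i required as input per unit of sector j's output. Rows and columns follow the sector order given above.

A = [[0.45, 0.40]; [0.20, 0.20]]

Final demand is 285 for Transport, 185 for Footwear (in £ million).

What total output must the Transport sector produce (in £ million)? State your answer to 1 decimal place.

I − A =
  [   0.55    -0.40]
  [  -0.20     0.80]
det(I−A) = (0.55)(0.80) − (-0.40)(-0.20) = 0.3600
adj(I−A) = [[0.80, 0.40], [0.20, 0.55]]
(I − A)⁻¹ = adj(I−A) / det(I−A) ≈
  [   2.2222     1.1111]
  [   0.5556     1.5278]
x = (I − A)⁻¹ d = adj(I−A)·d / det(I−A), with det(I−A) = 0.3600:
  x_T = (0.80·285 + 0.40·185) / 0.3600 = 302.00 / 0.3600 ≈ 838.9
  x_F = (0.20·285 + 0.55·185) / 0.3600 = 158.75 / 0.3600 ≈ 441.0

x_T = 838.9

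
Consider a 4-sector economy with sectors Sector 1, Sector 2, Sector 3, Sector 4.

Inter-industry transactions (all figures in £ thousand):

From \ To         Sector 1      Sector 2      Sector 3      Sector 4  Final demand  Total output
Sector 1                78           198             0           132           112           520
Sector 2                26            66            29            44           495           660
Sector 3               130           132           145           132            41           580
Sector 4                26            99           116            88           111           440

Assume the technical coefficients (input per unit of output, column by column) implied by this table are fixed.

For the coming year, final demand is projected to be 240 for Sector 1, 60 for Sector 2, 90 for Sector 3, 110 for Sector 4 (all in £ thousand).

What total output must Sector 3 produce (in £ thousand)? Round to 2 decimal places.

Technical coefficients a_ij = z_ij / X_j:
  a_11 = 78/520 = 0.15, a_21 = 26/520 = 0.05, a_31 = 130/520 = 0.25, a_41 = 26/520 = 0.05
  a_12 = 198/660 = 0.30, a_22 = 66/660 = 0.10, a_32 = 132/660 = 0.20, a_42 = 99/660 = 0.15
  a_13 = 0/580 = 0.00, a_23 = 29/580 = 0.05, a_33 = 145/580 = 0.25, a_43 = 116/580 = 0.20
  a_14 = 132/440 = 0.30, a_24 = 44/440 = 0.10, a_34 = 132/440 = 0.30, a_44 = 88/440 = 0.20
I − A =
  [   0.85    -0.30     0.00    -0.30]
  [  -0.05     0.90    -0.05    -0.10]
  [  -0.25    -0.20     0.75    -0.30]
  [  -0.05    -0.15    -0.20     0.80]
Compute the cofactors C_ij = (−1)^(i+j)·(3×3 minor ij) of I−A; the adjugate is their transpose:
adj(I−A) = Cᵀ =
  [ 0.460500   0.207750   0.074250   0.226500]
  [ 0.046500   0.432750   0.053250   0.091500]
  [ 0.201000   0.247000   0.570000   0.320000]
  [ 0.087750   0.155875   0.157125   0.550250]
det(I−A) = Σ_j (I−A)_1j·C_1j = (0.85)(0.460500) + (-0.30)(0.046500) + (0.00)(0.201000) + (-0.30)(0.087750) = 0.35115
(I − A)⁻¹ = adj(I−A) / det(I−A) ≈
  [   1.3114     0.5916     0.2114     0.6450]
  [   0.1324     1.2324     0.1516     0.2606]
  [   0.5724     0.7034     1.6232     0.9113]
  [   0.2499     0.4439     0.4475     1.5670]
x = (I − A)⁻¹ d = adj(I−A)·d / det(I−A), with det(I−A) = 0.35115:
  x_1 = (0.460500·240 + 0.207750·60 + 0.074250·90 + 0.226500·110) / 0.35115 = 154.5825 / 0.35115 ≈ 440.22
  x_2 = (0.046500·240 + 0.432750·60 + 0.053250·90 + 0.091500·110) / 0.35115 = 51.9825 / 0.35115 ≈ 148.04
  x_3 = (0.201000·240 + 0.247000·60 + 0.570000·90 + 0.320000·110) / 0.35115 = 149.56 / 0.35115 ≈ 425.91
  x_4 = (0.087750·240 + 0.155875·60 + 0.157125·90 + 0.550250·110) / 0.35115 = 105.08125 / 0.35115 ≈ 299.25

x_3 = 425.91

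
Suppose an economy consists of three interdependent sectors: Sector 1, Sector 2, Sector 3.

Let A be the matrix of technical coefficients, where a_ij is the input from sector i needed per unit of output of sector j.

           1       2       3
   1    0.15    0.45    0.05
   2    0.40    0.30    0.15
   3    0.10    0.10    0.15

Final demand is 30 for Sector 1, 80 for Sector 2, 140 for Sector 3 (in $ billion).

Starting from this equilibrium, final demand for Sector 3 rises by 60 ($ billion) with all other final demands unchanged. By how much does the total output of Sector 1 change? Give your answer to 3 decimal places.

I − A =
  [   0.85    -0.45    -0.05]
  [  -0.40     0.70    -0.15]
  [  -0.10    -0.10     0.85]
Cofactors of I−A, C_ij = (−1)^(i+j)·(minor ij) (rows/columns in the sector order above):
  C_11 = (0.70)(0.85) − (-0.15)(-0.10) = 0.5800
  C_12 = −[(-0.40)(0.85) − (-0.15)(-0.10)] = 0.3550
  C_13 = (-0.40)(-0.10) − (0.70)(-0.10) = 0.1100
  C_21 = −[(-0.45)(0.85) − (-0.05)(-0.10)] = 0.3875
  C_22 = (0.85)(0.85) − (-0.05)(-0.10) = 0.7175
  C_23 = −[(0.85)(-0.10) − (-0.45)(-0.10)] = 0.1300
  C_31 = (-0.45)(-0.15) − (-0.05)(0.70) = 0.1025
  C_32 = −[(0.85)(-0.15) − (-0.05)(-0.40)] = 0.1475
  C_33 = (0.85)(0.70) − (-0.45)(-0.40) = 0.4150
det(I−A) = Σ_j (I−A)_1j·C_1j = (0.85)(0.5800) + (-0.45)(0.3550) + (-0.05)(0.1100) = 0.32775
adj(I−A) = Cᵀ =
  [ 0.5800   0.3875   0.1025]
  [ 0.3550   0.7175   0.1475]
  [ 0.1100   0.1300   0.4150]
(I − A)⁻¹ = adj(I−A) / det(I−A) ≈
  [   1.7696     1.1823     0.3127]
  [   1.0831     2.1892     0.4500]
  [   0.3356     0.3966     1.2662]
Δx = (I − A)⁻¹ Δd with Δd having +60 in the Sector 3 component and 0 elsewhere.
So Δx_1 = L_13 · (+60), where L_13 = adj(I−A)_13 / det(I−A) = 0.1025 / 0.32775.
Δx_1 = 0.1025 × (+60) / 0.32775 = 6.15 / 0.32775 ≈ 18.764.

Δx_1 = 18.764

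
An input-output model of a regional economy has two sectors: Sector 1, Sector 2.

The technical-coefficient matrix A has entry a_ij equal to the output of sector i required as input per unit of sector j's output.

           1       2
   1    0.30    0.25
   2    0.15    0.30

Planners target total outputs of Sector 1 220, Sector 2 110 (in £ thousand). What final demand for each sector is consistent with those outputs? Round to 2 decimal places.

I − A =
  [   0.70    -0.25]
  [  -0.15     0.70]
d = (I − A) x:
  d_1 = (+0.70)·220 + (-0.25)·110 = 126.50
  d_2 = (-0.15)·220 + (+0.70)·110 = 44.00

d_1 = 126.50, d_2 = 44.00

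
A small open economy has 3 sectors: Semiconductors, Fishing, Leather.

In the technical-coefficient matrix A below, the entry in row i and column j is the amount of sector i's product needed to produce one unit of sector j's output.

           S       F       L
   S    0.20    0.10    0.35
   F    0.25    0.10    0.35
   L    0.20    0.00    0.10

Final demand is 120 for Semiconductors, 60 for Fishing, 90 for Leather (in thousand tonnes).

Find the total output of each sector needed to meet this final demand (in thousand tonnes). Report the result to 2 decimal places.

I − A =
  [   0.80    -0.10    -0.35]
  [  -0.25     0.90    -0.35]
  [  -0.20     0.00     0.90]
Cofactors of I−A, C_ij = (−1)^(i+j)·(minor ij) (rows/columns in the sector order above):
  C_11 = (0.90)(0.90) − (-0.35)(0.00) = 0.8100
  C_12 = −[(-0.25)(0.90) − (-0.35)(-0.20)] = 0.2950
  C_13 = (-0.25)(0.00) − (0.90)(-0.20) = 0.1800
  C_21 = −[(-0.10)(0.90) − (-0.35)(0.00)] = 0.0900
  C_22 = (0.80)(0.90) − (-0.35)(-0.20) = 0.6500
  C_23 = −[(0.80)(0.00) − (-0.10)(-0.20)] = 0.0200
  C_31 = (-0.10)(-0.35) − (-0.35)(0.90) = 0.3500
  C_32 = −[(0.80)(-0.35) − (-0.35)(-0.25)] = 0.3675
  C_33 = (0.80)(0.90) − (-0.10)(-0.25) = 0.6950
det(I−A) = Σ_j (I−A)_1j·C_1j = (0.80)(0.8100) + (-0.10)(0.2950) + (-0.35)(0.1800) = 0.5555
adj(I−A) = Cᵀ =
  [ 0.8100   0.0900   0.3500]
  [ 0.2950   0.6500   0.3675]
  [ 0.1800   0.0200   0.6950]
(I − A)⁻¹ = adj(I−A) / det(I−A) ≈
  [   1.4581     0.1620     0.6301]
  [   0.5311     1.1701     0.6616]
  [   0.3240     0.0360     1.2511]
x = (I − A)⁻¹ d = adj(I−A)·d / det(I−A), with det(I−A) = 0.5555:
  x_S = (0.8100·120 + 0.0900·60 + 0.3500·90) / 0.5555 = 134.10 / 0.5555 ≈ 241.40
  x_F = (0.2950·120 + 0.6500·60 + 0.3675·90) / 0.5555 = 107.475 / 0.5555 ≈ 193.47
  x_L = (0.1800·120 + 0.0200·60 + 0.6950·90) / 0.5555 = 85.35 / 0.5555 ≈ 153.65

x_S = 241.40, x_F = 193.47, x_L = 153.65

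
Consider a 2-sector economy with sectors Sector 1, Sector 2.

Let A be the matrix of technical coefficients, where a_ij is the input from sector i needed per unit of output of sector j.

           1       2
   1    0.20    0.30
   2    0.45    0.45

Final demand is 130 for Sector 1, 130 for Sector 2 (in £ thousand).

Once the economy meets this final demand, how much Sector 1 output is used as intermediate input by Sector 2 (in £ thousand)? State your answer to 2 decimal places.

I − A =
  [   0.80    -0.30]
  [  -0.45     0.55]
det(I−A) = (0.80)(0.55) − (-0.30)(-0.45) = 0.3050
adj(I−A) = [[0.55, 0.30], [0.45, 0.80]]
(I − A)⁻¹ = adj(I−A) / det(I−A) ≈
  [   1.8033     0.9836]
  [   1.4754     2.6230]
First solve x = (I − A)⁻¹ d = adj(I−A)·d / det(I−A); in particular x_2 = (0.45·130 + 0.80·130) / 0.3050 = 162.50 / 0.3050 ≈ 532.7869.
Intermediate flow from 1 to 2: z_12 = a_12 · x_2 = 0.30 × 162.50 / 0.3050 = 48.75 / 0.3050 ≈ 159.84.

z_12 = 159.84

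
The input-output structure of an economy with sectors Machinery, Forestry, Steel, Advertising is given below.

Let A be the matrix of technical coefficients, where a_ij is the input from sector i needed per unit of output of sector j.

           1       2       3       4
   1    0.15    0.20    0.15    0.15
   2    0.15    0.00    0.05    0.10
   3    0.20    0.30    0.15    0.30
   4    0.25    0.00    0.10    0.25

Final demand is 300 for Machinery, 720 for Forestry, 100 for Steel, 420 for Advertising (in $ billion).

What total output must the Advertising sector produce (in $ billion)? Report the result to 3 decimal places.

I − A =
  [   0.85    -0.20    -0.15    -0.15]
  [  -0.15     1.00    -0.05    -0.10]
  [  -0.20    -0.30     0.85    -0.30]
  [  -0.25     0.00    -0.10     0.75]
Compute the cofactors C_ij = (−1)^(i+j)·(3×3 minor ij) of I−A; the adjugate is their transpose:
adj(I−A) = Cᵀ =
  [ 0.593250   0.159750   0.137000   0.194750]
  [ 0.125625   0.447750   0.061375   0.109375]
  [ 0.266250   0.225000   0.572500   0.312250]
  [ 0.233250   0.083250   0.122000   0.645500]
det(I−A) = Σ_j (I−A)_1j·C_1j = (0.85)(0.593250) + (-0.20)(0.125625) + (-0.15)(0.266250) + (-0.15)(0.233250) = 0.4042125
(I − A)⁻¹ = adj(I−A) / det(I−A) ≈
  [   1.4677     0.3952     0.3389     0.4818]
  [   0.3108     1.1077     0.1518     0.2706]
  [   0.6587     0.5566     1.4163     0.7725]
  [   0.5770     0.2060     0.3018     1.5969]
x = (I − A)⁻¹ d = adj(I−A)·d / det(I−A), with det(I−A) = 0.4042125:
  x_1 = (0.593250·300 + 0.159750·720 + 0.137000·100 + 0.194750·420) / 0.4042125 = 388.49 / 0.4042125 ≈ 961.103
  x_2 = (0.125625·300 + 0.447750·720 + 0.061375·100 + 0.109375·420) / 0.4042125 = 412.1425 / 0.4042125 ≈ 1019.618
  x_3 = (0.266250·300 + 0.225000·720 + 0.572500·100 + 0.312250·420) / 0.4042125 = 430.27 / 0.4042125 ≈ 1064.465
  x_4 = (0.233250·300 + 0.083250·720 + 0.122000·100 + 0.645500·420) / 0.4042125 = 413.225 / 0.4042125 ≈ 1022.296

x_4 = 1022.296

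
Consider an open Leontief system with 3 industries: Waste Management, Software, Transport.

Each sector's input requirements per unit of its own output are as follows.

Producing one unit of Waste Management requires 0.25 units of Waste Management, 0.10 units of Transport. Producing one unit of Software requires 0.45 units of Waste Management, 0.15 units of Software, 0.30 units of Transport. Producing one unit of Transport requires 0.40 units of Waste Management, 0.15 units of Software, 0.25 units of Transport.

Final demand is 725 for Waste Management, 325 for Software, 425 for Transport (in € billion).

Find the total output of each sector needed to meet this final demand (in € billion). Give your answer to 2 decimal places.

I − A =
  [   0.75    -0.45    -0.40]
  [   0.00     0.85    -0.15]
  [  -0.10    -0.30     0.75]
Cofactors of I−A, C_ij = (−1)^(i+j)·(minor ij) (rows/columns in the sector order above):
  C_11 = (0.85)(0.75) − (-0.15)(-0.30) = 0.5925
  C_12 = −[(0.00)(0.75) − (-0.15)(-0.10)] = 0.0150
  C_13 = (0.00)(-0.30) − (0.85)(-0.10) = 0.0850
  C_21 = −[(-0.45)(0.75) − (-0.40)(-0.30)] = 0.4575
  C_22 = (0.75)(0.75) − (-0.40)(-0.10) = 0.5225
  C_23 = −[(0.75)(-0.30) − (-0.45)(-0.10)] = 0.2700
  C_31 = (-0.45)(-0.15) − (-0.40)(0.85) = 0.4075
  C_32 = −[(0.75)(-0.15) − (-0.40)(0.00)] = 0.1125
  C_33 = (0.75)(0.85) − (-0.45)(0.00) = 0.6375
det(I−A) = Σ_j (I−A)_1j·C_1j = (0.75)(0.5925) + (-0.45)(0.0150) + (-0.40)(0.0850) = 0.403625
adj(I−A) = Cᵀ =
  [ 0.5925   0.4575   0.4075]
  [ 0.0150   0.5225   0.1125]
  [ 0.0850   0.2700   0.6375]
(I − A)⁻¹ = adj(I−A) / det(I−A) ≈
  [   1.4679     1.1335     1.0096]
  [   0.0372     1.2945     0.2787]
  [   0.2106     0.6689     1.5794]
x = (I − A)⁻¹ d = adj(I−A)·d / det(I−A), with det(I−A) = 0.403625:
  x_1 = (0.5925·725 + 0.4575·325 + 0.4075·425) / 0.403625 = 751.4375 / 0.403625 ≈ 1861.72
  x_2 = (0.0150·725 + 0.5225·325 + 0.1125·425) / 0.403625 = 228.50 / 0.403625 ≈ 566.12
  x_3 = (0.0850·725 + 0.2700·325 + 0.6375·425) / 0.403625 = 420.3125 / 0.403625 ≈ 1041.34

x_1 = 1861.72, x_2 = 566.12, x_3 = 1041.34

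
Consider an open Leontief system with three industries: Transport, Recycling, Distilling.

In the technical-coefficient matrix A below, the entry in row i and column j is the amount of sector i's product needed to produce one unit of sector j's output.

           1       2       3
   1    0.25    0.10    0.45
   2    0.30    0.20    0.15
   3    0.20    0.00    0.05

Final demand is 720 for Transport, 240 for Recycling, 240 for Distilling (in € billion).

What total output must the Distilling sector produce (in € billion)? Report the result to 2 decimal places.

x_3 = 550.48

I − A =
  [   0.75    -0.10    -0.45]
  [  -0.30     0.80    -0.15]
  [  -0.20     0.00     0.95]
Cofactors of I−A, C_ij = (−1)^(i+j)·(minor ij) (rows/columns in the sector order above):
  C_11 = (0.80)(0.95) − (-0.15)(0.00) = 0.7600
  C_12 = −[(-0.30)(0.95) − (-0.15)(-0.20)] = 0.3150
  C_13 = (-0.30)(0.00) − (0.80)(-0.20) = 0.1600
  C_21 = −[(-0.10)(0.95) − (-0.45)(0.00)] = 0.0950
  C_22 = (0.75)(0.95) − (-0.45)(-0.20) = 0.6225
  C_23 = −[(0.75)(0.00) − (-0.10)(-0.20)] = 0.0200
  C_31 = (-0.10)(-0.15) − (-0.45)(0.80) = 0.3750
  C_32 = −[(0.75)(-0.15) − (-0.45)(-0.30)] = 0.2475
  C_33 = (0.75)(0.80) − (-0.10)(-0.30) = 0.5700
det(I−A) = Σ_j (I−A)_1j·C_1j = (0.75)(0.7600) + (-0.10)(0.3150) + (-0.45)(0.1600) = 0.4665
adj(I−A) = Cᵀ =
  [ 0.7600   0.0950   0.3750]
  [ 0.3150   0.6225   0.2475]
  [ 0.1600   0.0200   0.5700]
(I − A)⁻¹ = adj(I−A) / det(I−A) ≈
  [   1.6292     0.2036     0.8039]
  [   0.6752     1.3344     0.5305]
  [   0.3430     0.0429     1.2219]
x = (I − A)⁻¹ d = adj(I−A)·d / det(I−A), with det(I−A) = 0.4665:
  x_1 = (0.7600·720 + 0.0950·240 + 0.3750·240) / 0.4665 = 660.00 / 0.4665 ≈ 1414.79
  x_2 = (0.3150·720 + 0.6225·240 + 0.2475·240) / 0.4665 = 435.60 / 0.4665 ≈ 933.76
  x_3 = (0.1600·720 + 0.0200·240 + 0.5700·240) / 0.4665 = 256.80 / 0.4665 ≈ 550.48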